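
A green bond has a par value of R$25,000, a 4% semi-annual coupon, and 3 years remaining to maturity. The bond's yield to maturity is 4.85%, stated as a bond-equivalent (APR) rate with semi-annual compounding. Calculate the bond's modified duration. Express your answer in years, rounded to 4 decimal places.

2.7871 years

Periodic yield y = 0.02425. First find Macaulay duration:
  t   CF        PV=CF/(1+0.02425)^t    t·PV
  1       500.00       488.1621       488.1621
  2       500.00       476.6044       953.2088
  3       500.00       465.3204     1,395.9612
  4       500.00       454.3035     1,817.2141
  5       500.00       443.5475     2,217.7375
  6    25,500.00    22,085.3530   132,512.1179
  Σ                 24,413.2909   139,384.4016
P = 24,413.2909; Macaulay duration = 139,384.4016 / 24,413.2909 = 5.70937 half-year periods = 2.85468 years.
Modified duration = D_Mac / (1 + y) = 2.85468 / 1.02425 = 2.78710 years.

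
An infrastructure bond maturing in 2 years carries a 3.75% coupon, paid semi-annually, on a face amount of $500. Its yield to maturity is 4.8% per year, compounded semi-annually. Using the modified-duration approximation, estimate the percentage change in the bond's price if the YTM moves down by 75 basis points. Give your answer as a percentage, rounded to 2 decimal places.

Periodic yield y = 0.024. Modified duration first:
  t   CF        PV=CF/(1+0.024)^t    t·PV
  1        9.375         9.1553         9.1553
  2        9.375         8.9407        17.8814
  3        9.375         8.7311        26.1934
  4      509.375       463.2739     1,853.0955
  Σ                    490.1010     1,906.3256
P = 490.1010; D_Mac = 3.88966 half-year periods = 1.94483 yrs; D_mod = 1.94483/(1+0.024) = 1.89925 yrs.
ΔP/P ≈ -D_mod · Δy = -1.89925 × (-0.0075) = +0.014244 = +1.4244%.

+1.42%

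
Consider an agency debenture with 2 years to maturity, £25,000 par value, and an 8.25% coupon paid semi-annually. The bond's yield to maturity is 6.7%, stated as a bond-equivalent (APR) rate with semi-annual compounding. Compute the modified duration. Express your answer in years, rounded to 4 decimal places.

Periodic yield y = 0.0335. First find Macaulay duration:
  t   CF        PV=CF/(1+0.0335)^t    t·PV
  1     1,031.25       997.8229       997.8229
  2     1,031.25       965.4794     1,930.9587
  3     1,031.25       934.1842     2,802.5526
  4    26,031.25    22,816.7140    91,266.8561
  Σ                 25,714.2005    96,998.1904
P = 25,714.2005; Macaulay duration = 96,998.1904 / 25,714.2005 = 3.77216 half-year periods = 1.88608 years.
Modified duration = D_Mac / (1 + y) = 1.88608 / 1.0335 = 1.82495 years.

1.8249 years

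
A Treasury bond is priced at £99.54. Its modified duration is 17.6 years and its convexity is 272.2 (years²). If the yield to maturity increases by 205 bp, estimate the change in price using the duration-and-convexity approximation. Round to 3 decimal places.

Duration effect: -D_mod·Δy = -17.6 × (+0.0205) = -0.360800
Convexity effect: ½·C·(Δy)² = 0.5 × 272.2 × (0.0205)² = +0.057196025
ΔP/P ≈ -0.360800 + 0.057196025 = -0.303603975
ΔP ≈ 99.54 × (-0.303603975) = -30.2207396715.

-£30.221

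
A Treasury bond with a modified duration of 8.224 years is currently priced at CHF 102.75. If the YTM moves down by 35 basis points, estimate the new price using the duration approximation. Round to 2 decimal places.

CHF 105.71

Duration approximation: ΔP/P ≈ -D_mod · Δy = -8.224 × (-0.0035) = +0.028784.
New price ≈ 102.75 × (1 + 0.028784) = 105.707556.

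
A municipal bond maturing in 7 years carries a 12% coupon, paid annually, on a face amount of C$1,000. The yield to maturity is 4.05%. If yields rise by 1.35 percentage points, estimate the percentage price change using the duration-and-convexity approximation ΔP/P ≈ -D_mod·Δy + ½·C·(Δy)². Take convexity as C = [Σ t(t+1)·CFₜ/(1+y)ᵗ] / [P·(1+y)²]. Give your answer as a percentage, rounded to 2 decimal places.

With y = 0.0405:
  t   CF        PV=CF/(1+0.0405)^t    t·PV        t(t+1)·PV
  1       120.00       115.3292       115.3292         230.6583
  2       120.00       110.8401       221.6803         665.0409
  3       120.00       106.5258       319.5775       1,278.3102
  4       120.00       102.3795       409.5179       2,047.5895
  5       120.00        98.3945       491.9725       2,951.8350
  6       120.00        94.5646       567.3878       3,971.7146
  7     1,120.00       848.2491     5,937.7440      47,501.9521
  Σ                  1,476.2829     8,063.2092      58,647.1006
P = 1,476.2829; D_Mac = 5.46183 yrs; D_mod = 5.24924 yrs; C = 36.69381.
Duration effect: -5.24924 × (+0.0135) = -0.070865
Convexity effect: 0.5 × 36.69381 × (0.0135)² = +0.0033437
ΔP/P ≈ -0.070865 + 0.0033437 = -0.067521 = -6.7521%.

-6.75%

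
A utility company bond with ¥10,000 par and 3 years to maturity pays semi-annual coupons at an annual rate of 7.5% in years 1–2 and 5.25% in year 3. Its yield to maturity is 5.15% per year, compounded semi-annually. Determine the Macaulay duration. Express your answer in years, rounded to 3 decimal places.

2.751 years

Periodic yield y = 0.02575. Discount each cash flow and weight by its period:
  t   CF        PV=CF/(1+0.02575)^t    t·PV
  1       375.00       365.5862       365.5862
  2       375.00       356.4086       712.8173
  3       375.00       347.4615     1,042.3845
  4       375.00       338.7390     1,354.9559
  5       262.50       231.1648     1,155.8239
  6    10,262.50     8,810.5702    52,863.4213
  Σ                 10,449.9303    57,494.9890
Price P = Σ PV = 10,449.9303.
Macaulay duration = Σ(t·PV) / P = 57,494.9890 / 10,449.9303 = 5.50195 half-year periods.
In years: 5.50195 / 2 = 2.75097 years.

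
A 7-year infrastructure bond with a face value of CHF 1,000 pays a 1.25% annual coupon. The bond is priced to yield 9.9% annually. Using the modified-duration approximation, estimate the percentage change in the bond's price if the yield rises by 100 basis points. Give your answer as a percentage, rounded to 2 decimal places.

-6.04%

Periodic yield y = 0.099. Modified duration first:
  t   CF        PV=CF/(1+0.099)^t    t·PV
  1        12.50        11.3740        11.3740
  2        12.50        10.3494        20.6988
  3        12.50         9.4171        28.2513
  4        12.50         8.5688        34.2751
  5        12.50         7.7969        38.9845
  6        12.50         7.0945        42.5672
  7     1,012.50       522.8910     3,660.2372
  Σ                    577.4917     3,836.3880
P = 577.4917; D_Mac = 6.64319 yrs; D_mod = 6.64319/(1+0.099) = 6.04476 yrs.
ΔP/P ≈ -D_mod · Δy = -6.04476 × (+0.01) = -0.060448 = -6.0448%.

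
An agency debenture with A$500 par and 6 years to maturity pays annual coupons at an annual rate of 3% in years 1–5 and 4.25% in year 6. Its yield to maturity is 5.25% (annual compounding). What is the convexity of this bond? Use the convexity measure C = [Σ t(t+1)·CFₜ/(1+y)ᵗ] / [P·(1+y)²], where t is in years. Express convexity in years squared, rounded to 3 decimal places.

With y = 0.0525:
  t   CF        PV=CF/(1+0.0525)^t    t·PV        t(t+1)·PV
  1        15.00        14.2518        14.2518          28.5036
  2        15.00        13.5409        27.0818          81.2453
  3        15.00        12.8654        38.5963         154.3854
  4        15.00        12.2237        48.8948         244.4741
  5        15.00        11.6140        58.0699         348.4191
  6       521.25       383.4541     2,300.7249      16,105.0742
  Σ                    447.9499     2,487.6195      16,962.1017
P = 447.9499.
Convexity = Σ t(t+1)·PV / [P·(1+y)²] = 16,962.1017 / (447.9499 × 1.107756) = 34.18267.

34.183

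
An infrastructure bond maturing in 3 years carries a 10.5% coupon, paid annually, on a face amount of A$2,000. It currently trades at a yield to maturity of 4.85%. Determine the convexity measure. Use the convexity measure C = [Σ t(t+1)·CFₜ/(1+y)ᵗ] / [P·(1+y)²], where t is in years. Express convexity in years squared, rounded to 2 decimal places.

With y = 0.0485:
  t   CF        PV=CF/(1+0.0485)^t    t·PV        t(t+1)·PV
  1       210.00       200.2861       200.2861         400.5722
  2       210.00       191.0216       382.0432       1,146.1295
  3     2,210.00     1,917.2863     5,751.8589      23,007.4356
  Σ                  2,308.5940     6,334.1882      24,554.1373
P = 2,308.5940.
Convexity = Σ t(t+1)·PV / [P·(1+y)²] = 24,554.1373 / (2,308.5940 × 1.099352) = 9.67476.

9.67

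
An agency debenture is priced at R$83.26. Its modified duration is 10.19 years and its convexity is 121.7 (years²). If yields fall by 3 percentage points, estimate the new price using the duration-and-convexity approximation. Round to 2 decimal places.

R$113.27

Duration effect: -D_mod·Δy = -10.19 × (-0.03) = +0.305700
Convexity effect: ½·C·(Δy)² = 0.5 × 121.7 × (-0.03)² = +0.0547650
ΔP/P ≈ +0.305700 + 0.0547650 = +0.360465
New price ≈ 83.26 × (1 + 0.360465) = 113.2723159.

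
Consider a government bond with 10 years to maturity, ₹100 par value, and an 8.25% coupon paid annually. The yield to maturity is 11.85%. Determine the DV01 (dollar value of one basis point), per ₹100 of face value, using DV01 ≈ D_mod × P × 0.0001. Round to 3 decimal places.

Periodic yield y = 0.1185.
  t   CF        PV=CF/(1+0.1185)^t    t·PV
  1         8.25         7.3759         7.3759
  2         8.25         6.5945        13.1890
  3         8.25         5.8958        17.6875
  4         8.25         5.2712        21.0848
  5         8.25         4.7127        23.5637
  6         8.25         4.2135        25.2807
  7         8.25         3.7671        26.3694
  8         8.25         3.3680        26.9436
  9         8.25         3.0111        27.1002
  10      108.25        35.3238       353.2385
  Σ                     79.5337       541.8335
P = 79.5337; D_Mac = 6.81263 yrs; D_mod = 6.09086 yrs.
DV01 ≈ 6.09086 × 79.5337 × 0.0001 = 0.048443.

₹0.048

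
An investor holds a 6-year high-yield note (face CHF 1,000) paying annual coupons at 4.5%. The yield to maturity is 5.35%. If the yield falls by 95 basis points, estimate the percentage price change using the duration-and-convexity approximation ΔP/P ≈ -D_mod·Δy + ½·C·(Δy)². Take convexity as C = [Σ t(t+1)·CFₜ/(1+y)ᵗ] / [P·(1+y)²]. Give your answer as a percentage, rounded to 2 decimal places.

With y = 0.0535:
  t   CF        PV=CF/(1+0.0535)^t    t·PV        t(t+1)·PV
  1        45.00        42.7148        42.7148          85.4295
  2        45.00        40.5456        81.0911         243.2734
  3        45.00        38.4865       115.4596         461.8385
  4        45.00        36.5321       146.1283         730.6415
  5        45.00        34.6769       173.3843       1,040.3059
  6     1,045.00       764.3795     4,586.2772      32,103.9405
  Σ                    957.3353     5,145.0554      34,665.4294
P = 957.3353; D_Mac = 5.37435 yrs; D_mod = 5.10142 yrs; C = 32.62597.
Duration effect: -5.10142 × (-0.0095) = +0.048464
Convexity effect: 0.5 × 32.62597 × (-0.0095)² = +0.0014722
ΔP/P ≈ +0.048464 + 0.0014722 = +0.049936 = +4.9936%.

+4.99%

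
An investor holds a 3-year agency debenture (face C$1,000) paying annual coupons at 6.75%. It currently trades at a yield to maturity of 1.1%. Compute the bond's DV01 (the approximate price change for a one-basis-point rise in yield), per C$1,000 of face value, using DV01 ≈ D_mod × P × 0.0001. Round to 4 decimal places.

C$0.3262

Periodic yield y = 0.011.
  t   CF        PV=CF/(1+0.011)^t    t·PV
  1        67.50        66.7656        66.7656
  2        67.50        66.0391       132.0783
  3     1,067.50     1,033.0335     3,099.1006
  Σ                  1,165.8383     3,297.9445
P = 1,165.8383; D_Mac = 2.82882 yrs; D_mod = 2.79804 yrs.
DV01 ≈ 2.79804 × 1,165.8383 × 0.0001 = 0.326206.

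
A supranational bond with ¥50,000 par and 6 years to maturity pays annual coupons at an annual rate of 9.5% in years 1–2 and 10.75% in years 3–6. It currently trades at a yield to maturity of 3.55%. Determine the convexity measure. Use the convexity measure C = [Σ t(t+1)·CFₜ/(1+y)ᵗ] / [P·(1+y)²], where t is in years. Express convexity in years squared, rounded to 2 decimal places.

30.32

With y = 0.0355:
  t   CF        PV=CF/(1+0.0355)^t    t·PV        t(t+1)·PV
  1     4,750.00     4,587.1560     4,587.1560       9,174.3119
  2     4,750.00     4,429.8947     8,859.7894      26,579.3682
  3     5,375.00     4,840.9228    14,522.7685      58,091.0739
  4     5,375.00     4,674.9617    18,699.8467      93,499.2337
  5     5,375.00     4,514.6902    22,573.4509     135,440.7055
  6    55,375.00    44,917.2459   269,503.4755   1,886,524.3287
  Σ                 67,964.8713   338,746.4870   2,209,309.0218
P = 67,964.8713.
Convexity = Σ t(t+1)·PV / [P·(1+y)²] = 2,209,309.0218 / (67,964.8713 × 1.072260) = 30.31599.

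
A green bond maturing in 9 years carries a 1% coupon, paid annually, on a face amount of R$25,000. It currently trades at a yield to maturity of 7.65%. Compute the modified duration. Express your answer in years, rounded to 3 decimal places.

Periodic yield y = 0.0765. First find Macaulay duration:
  t   CF        PV=CF/(1+0.0765)^t    t·PV
  1       250.00       232.2341       232.2341
  2       250.00       215.7307       431.4614
  3       250.00       200.4001       601.2003
  4       250.00       186.1589       744.6357
  5       250.00       172.9298       864.6490
  6       250.00       160.6408       963.8447
  7       250.00       149.2251     1,044.5754
  8       250.00       138.6206     1,108.9647
  9    25,250.00    13,005.7402   117,051.6620
  Σ                 14,461.6803   123,043.2272
P = 14,461.6803; Macaulay duration = 123,043.2272 / 14,461.6803 = 8.50822 years.
Modified duration = D_Mac / (1 + y) = 8.50822 / 1.0765 = 7.90360 years.

7.904 years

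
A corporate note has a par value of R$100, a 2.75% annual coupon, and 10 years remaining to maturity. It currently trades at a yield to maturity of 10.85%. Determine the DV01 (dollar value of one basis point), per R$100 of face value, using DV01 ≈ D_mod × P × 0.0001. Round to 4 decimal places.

R$0.0391

Periodic yield y = 0.1085.
  t   CF        PV=CF/(1+0.1085)^t    t·PV
  1         2.75         2.4808         2.4808
  2         2.75         2.2380         4.4760
  3         2.75         2.0190         6.0569
  4         2.75         1.8213         7.2853
  5         2.75         1.6431         8.2153
  6         2.75         1.4822         8.8934
  7         2.75         1.3372         9.3601
  8         2.75         1.2063         9.6502
  9         2.75         1.0882         9.7939
  10      102.75        36.6796       366.7962
  Σ                     51.9957       433.0082
P = 51.9957; D_Mac = 8.32777 yrs; D_mod = 7.51265 yrs.
DV01 ≈ 7.51265 × 51.9957 × 0.0001 = 0.039063.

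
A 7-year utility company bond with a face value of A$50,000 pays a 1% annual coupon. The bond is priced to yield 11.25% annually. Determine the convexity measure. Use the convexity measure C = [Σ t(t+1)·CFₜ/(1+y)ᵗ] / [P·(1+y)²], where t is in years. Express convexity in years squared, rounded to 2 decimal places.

42.66

With y = 0.1125:
  t   CF        PV=CF/(1+0.1125)^t    t·PV        t(t+1)·PV
  1       500.00       449.4382       449.4382         898.8764
  2       500.00       403.9894       807.9788       2,423.9364
  3       500.00       363.1365     1,089.4096       4,357.6384
  4       500.00       326.4149     1,305.6595       6,528.2973
  5       500.00       293.4066     1,467.0331       8,802.1986
  6       500.00       263.7363     1,582.4177      11,076.9240
  7    50,500.00    23,943.6988   167,605.8916   1,340,847.1325
  Σ                 26,043.8207   174,307.8284   1,374,935.0035
P = 26,043.8207.
Convexity = Σ t(t+1)·PV / [P·(1+y)²] = 1,374,935.0035 / (26,043.8207 × 1.237656) = 42.65574.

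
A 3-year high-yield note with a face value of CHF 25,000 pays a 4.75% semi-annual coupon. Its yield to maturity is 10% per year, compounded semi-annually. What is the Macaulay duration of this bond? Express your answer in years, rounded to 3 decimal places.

Periodic yield y = 0.05. Discount each cash flow and weight by its period:
  t   CF        PV=CF/(1+0.05)^t    t·PV
  1       593.75       565.4762       565.4762
  2       593.75       538.5488     1,077.0975
  3       593.75       512.9036     1,538.7107
  4       593.75       488.4796     1,953.9184
  5       593.75       465.2187     2,326.0933
  6    25,593.75    19,098.4503   114,590.7018
  Σ                 21,669.0771   122,051.9979
Price P = Σ PV = 21,669.0771.
Macaulay duration = Σ(t·PV) / P = 122,051.9979 / 21,669.0771 = 5.63254 half-year periods.
In years: 5.63254 / 2 = 2.81627 years.

2.816 years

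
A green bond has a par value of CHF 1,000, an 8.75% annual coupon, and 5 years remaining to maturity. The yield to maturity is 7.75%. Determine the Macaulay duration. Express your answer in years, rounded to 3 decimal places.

4.273 years

Periodic yield y = 0.0775. Discount each cash flow and weight by its year:
  t   CF        PV=CF/(1+0.0775)^t    t·PV
  1        87.50        81.2065        81.2065
  2        87.50        75.3657       150.7313
  3        87.50        69.9449       209.8348
  4        87.50        64.9141       259.6563
  5     1,087.50       748.7604     3,743.8020
  Σ                  1,040.1916     4,445.2310
Price P = Σ PV = 1,040.1916.
Macaulay duration = Σ(t·PV) / P = 4,445.2310 / 1,040.1916 = 4.27347 years.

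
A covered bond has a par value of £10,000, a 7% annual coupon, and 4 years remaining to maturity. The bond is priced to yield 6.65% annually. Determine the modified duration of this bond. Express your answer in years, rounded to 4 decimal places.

3.4006 years

Periodic yield y = 0.0665. First find Macaulay duration:
  t   CF        PV=CF/(1+0.0665)^t    t·PV
  1       700.00       656.3526       656.3526
  2       700.00       615.4267     1,230.8534
  3       700.00       577.0527     1,731.1580
  4    10,700.00     8,270.6633    33,082.6530
  Σ                 10,119.4952    36,701.0170
P = 10,119.4952; Macaulay duration = 36,701.0170 / 10,119.4952 = 3.62676 years.
Modified duration = D_Mac / (1 + y) = 3.62676 / 1.0665 = 3.40062 years.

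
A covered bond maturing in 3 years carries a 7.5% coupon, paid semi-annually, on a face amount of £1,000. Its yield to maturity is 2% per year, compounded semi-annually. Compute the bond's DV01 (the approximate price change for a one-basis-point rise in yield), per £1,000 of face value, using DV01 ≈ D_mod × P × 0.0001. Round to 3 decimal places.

£0.317

Periodic yield y = 0.01.
  t   CF        PV=CF/(1+0.01)^t    t·PV
  1        37.50        37.1287        37.1287
  2        37.50        36.7611        73.5222
  3        37.50        36.3971       109.1914
  4        37.50        36.0368       144.1471
  5        37.50        35.6800       178.3998
  6     1,037.50       977.3719     5,864.2316
  Σ                  1,159.3756     6,406.6208
P = 1,159.3756; D_Mac = 5.52592 half-year periods = 2.76296 yrs; D_mod = 2.73561 yrs.
DV01 ≈ 2.73561 × 1,159.3756 × 0.0001 = 0.317159.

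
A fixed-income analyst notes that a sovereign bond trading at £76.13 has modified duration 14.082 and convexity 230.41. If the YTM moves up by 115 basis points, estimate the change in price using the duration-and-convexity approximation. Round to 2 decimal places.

-£11.17

Duration effect: -D_mod·Δy = -14.082 × (+0.0115) = -0.161943
Convexity effect: ½·C·(Δy)² = 0.5 × 230.41 × (0.0115)² = +0.01523586125
ΔP/P ≈ -0.161943 + 0.01523586125 = -0.14670713875
ΔP ≈ 76.13 × (-0.14670713875) = -11.1688144730375.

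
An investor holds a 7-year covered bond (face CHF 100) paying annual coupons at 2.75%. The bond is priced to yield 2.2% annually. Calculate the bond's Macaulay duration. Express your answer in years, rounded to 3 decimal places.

6.473 years

Periodic yield y = 0.022. Discount each cash flow and weight by its year:
  t   CF        PV=CF/(1+0.022)^t    t·PV
  1         2.75         2.6908         2.6908
  2         2.75         2.6329         5.2658
  3         2.75         2.5762         7.7286
  4         2.75         2.5207        10.0830
  5         2.75         2.4665        12.3324
  6         2.75         2.4134        14.4803
  7       102.75        88.2319       617.6232
  Σ                    103.5324       670.2041
Price P = Σ PV = 103.5324.
Macaulay duration = Σ(t·PV) / P = 670.2041 / 103.5324 = 6.47338 years.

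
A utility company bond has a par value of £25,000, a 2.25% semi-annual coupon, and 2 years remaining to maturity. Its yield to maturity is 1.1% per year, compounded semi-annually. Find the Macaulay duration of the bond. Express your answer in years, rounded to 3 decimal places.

Periodic yield y = 0.0055. Discount each cash flow and weight by its period:
  t   CF        PV=CF/(1+0.0055)^t    t·PV
  1       281.25       279.7116       279.7116
  2       281.25       278.1816       556.3632
  3       281.25       276.6600       829.9799
  4    25,281.25    24,732.6268    98,930.5070
  Σ                 25,567.1799   100,596.5617
Price P = Σ PV = 25,567.1799.
Macaulay duration = Σ(t·PV) / P = 100,596.5617 / 25,567.1799 = 3.93460 half-year periods.
In years: 3.93460 / 2 = 1.96730 years.

1.967 years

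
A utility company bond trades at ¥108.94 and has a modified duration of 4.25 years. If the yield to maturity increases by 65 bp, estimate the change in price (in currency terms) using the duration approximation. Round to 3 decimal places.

-¥3.009

Duration approximation: ΔP/P ≈ -D_mod · Δy = -4.25 × (+0.0065) = -0.027625.
ΔP ≈ 108.94 × (-0.027625) = -3.0094675.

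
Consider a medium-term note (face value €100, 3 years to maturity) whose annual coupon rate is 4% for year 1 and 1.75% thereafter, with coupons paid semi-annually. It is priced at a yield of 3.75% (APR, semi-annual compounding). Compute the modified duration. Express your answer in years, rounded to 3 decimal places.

2.831 years

Periodic yield y = 0.01875. First find Macaulay duration:
  t   CF        PV=CF/(1+0.01875)^t    t·PV
  1        2.000         1.9632         1.9632
  2        2.000         1.9271         3.8541
  3        0.875         0.8276         2.4827
  4        0.875         0.8123         3.2494
  5        0.875         0.7974         3.9869
  6      100.875        90.2356       541.4135
  Σ                     96.5631       556.9498
P = 96.5631; Macaulay duration = 556.9498 / 96.5631 = 5.76773 half-year periods = 2.88386 years.
Modified duration = D_Mac / (1 + y) = 2.88386 / 1.01875 = 2.83079 years.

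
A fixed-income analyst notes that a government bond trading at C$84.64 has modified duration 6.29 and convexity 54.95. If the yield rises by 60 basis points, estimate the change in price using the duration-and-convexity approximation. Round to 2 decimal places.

-C$3.11

Duration effect: -D_mod·Δy = -6.29 × (+0.006) = -0.037740
Convexity effect: ½·C·(Δy)² = 0.5 × 54.95 × (0.006)² = +0.0009891
ΔP/P ≈ -0.037740 + 0.0009891 = -0.0367509
ΔP ≈ 84.64 × (-0.0367509) = -3.110596176.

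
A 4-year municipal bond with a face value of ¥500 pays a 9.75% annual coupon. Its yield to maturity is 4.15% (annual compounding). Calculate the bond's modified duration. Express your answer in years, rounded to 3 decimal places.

3.404 years

Periodic yield y = 0.0415. First find Macaulay duration:
  t   CF        PV=CF/(1+0.0415)^t    t·PV
  1        48.75        46.8075        46.8075
  2        48.75        44.9424        89.8848
  3        48.75        43.1516       129.4548
  4       548.75       466.3773     1,865.5093
  Σ                    601.2788     2,131.6564
P = 601.2788; Macaulay duration = 2,131.6564 / 601.2788 = 3.54520 years.
Modified duration = D_Mac / (1 + y) = 3.54520 / 1.0415 = 3.40394 years.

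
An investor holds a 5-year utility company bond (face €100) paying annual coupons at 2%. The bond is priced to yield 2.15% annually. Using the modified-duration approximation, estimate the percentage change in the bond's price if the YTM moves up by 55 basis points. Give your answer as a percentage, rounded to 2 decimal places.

Periodic yield y = 0.0215. Modified duration first:
  t   CF        PV=CF/(1+0.0215)^t    t·PV
  1         2.00         1.9579         1.9579
  2         2.00         1.9167         3.8334
  3         2.00         1.8764         5.6291
  4         2.00         1.8369         7.3474
  5       102.00        91.7082       458.5412
  Σ                     99.2960       477.3090
P = 99.2960; D_Mac = 4.80693 yrs; D_mod = 4.80693/(1+0.0215) = 4.70575 yrs.
ΔP/P ≈ -D_mod · Δy = -4.70575 × (+0.0055) = -0.025882 = -2.5882%.

-2.59%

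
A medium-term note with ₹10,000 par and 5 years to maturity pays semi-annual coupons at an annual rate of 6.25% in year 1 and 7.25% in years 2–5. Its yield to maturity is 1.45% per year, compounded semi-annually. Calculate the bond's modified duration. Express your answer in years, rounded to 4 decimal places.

Periodic yield y = 0.00725. First find Macaulay duration:
  t   CF        PV=CF/(1+0.00725)^t    t·PV
  1       312.50       310.2507       310.2507
  2       312.50       308.0176       616.0351
  3       362.50       354.7286     1,064.1857
  4       362.50       352.1753     1,408.7012
  5       362.50       349.6404     1,748.2021
  6       362.50       347.1238     2,082.7426
  7       362.50       344.6252     2,412.3767
  8       362.50       342.1447     2,737.1575
  9       362.50       339.6820     3,057.1379
  10   10,362.50     9,640.3274    96,403.2739
  Σ                 12,688.7156   111,840.0635
P = 12,688.7156; Macaulay duration = 111,840.0635 / 12,688.7156 = 8.81414 half-year periods = 4.40707 years.
Modified duration = D_Mac / (1 + y) = 4.40707 / 1.00725 = 4.37535 years.

4.3753 years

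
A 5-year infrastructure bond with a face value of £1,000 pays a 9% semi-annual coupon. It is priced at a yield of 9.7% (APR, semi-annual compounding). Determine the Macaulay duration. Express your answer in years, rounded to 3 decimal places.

4.120 years

Periodic yield y = 0.0485. Discount each cash flow and weight by its period:
  t   CF        PV=CF/(1+0.0485)^t    t·PV
  1        45.00        42.9185        42.9185
  2        45.00        40.9332        81.8664
  3        45.00        39.0398       117.1193
  4        45.00        37.2339       148.9357
  5        45.00        35.5116       177.5580
  6        45.00        33.8690       203.2138
  7        45.00        32.3023       226.1161
  8        45.00        30.8081       246.4649
  9        45.00        29.3830       264.4473
  10    1,045.00       650.7766     6,507.7662
  Σ                    972.7760     8,016.4061
Price P = Σ PV = 972.7760.
Macaulay duration = Σ(t·PV) / P = 8,016.4061 / 972.7760 = 8.24075 half-year periods.
In years: 8.24075 / 2 = 4.12038 years.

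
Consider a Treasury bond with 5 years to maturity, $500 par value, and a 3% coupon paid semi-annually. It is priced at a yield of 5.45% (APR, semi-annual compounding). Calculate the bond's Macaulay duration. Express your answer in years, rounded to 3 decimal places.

Periodic yield y = 0.02725. Discount each cash flow and weight by its period:
  t   CF        PV=CF/(1+0.02725)^t    t·PV
  1         7.50         7.3010         7.3010
  2         7.50         7.1074        14.2147
  3         7.50         6.9188        20.7565
  4         7.50         6.7353        26.9412
  5         7.50         6.5566        32.7831
  6         7.50         6.3827        38.2962
  7         7.50         6.2134        43.4937
  8         7.50         6.0486        48.3885
  9         7.50         5.8881        52.9930
  10      507.50       387.8596     3,878.5960
  Σ                    447.0115     4,163.7640
Price P = Σ PV = 447.0115.
Macaulay duration = Σ(t·PV) / P = 4,163.7640 / 447.0115 = 9.31467 half-year periods.
In years: 9.31467 / 2 = 4.65733 years.

4.657 years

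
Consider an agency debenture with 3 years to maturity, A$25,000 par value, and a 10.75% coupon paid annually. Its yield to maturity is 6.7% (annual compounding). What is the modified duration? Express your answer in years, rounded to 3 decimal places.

2.561 years

Periodic yield y = 0.067. First find Macaulay duration:
  t   CF        PV=CF/(1+0.067)^t    t·PV
  1     2,687.50     2,518.7441     2,518.7441
  2     2,687.50     2,360.5850     4,721.1699
  3    27,687.50    22,792.4224    68,377.2673
  Σ                 27,671.7515    75,617.1813
P = 27,671.7515; Macaulay duration = 75,617.1813 / 27,671.7515 = 2.73265 years.
Modified duration = D_Mac / (1 + y) = 2.73265 / 1.067 = 2.56106 years.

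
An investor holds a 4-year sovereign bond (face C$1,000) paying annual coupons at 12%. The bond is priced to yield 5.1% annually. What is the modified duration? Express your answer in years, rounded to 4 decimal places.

3.2987 years

Periodic yield y = 0.051. First find Macaulay duration:
  t   CF        PV=CF/(1+0.051)^t    t·PV
  1       120.00       114.1770       114.1770
  2       120.00       108.6365       217.2730
  3       120.00       103.3649       310.0947
  4     1,120.00       917.9249     3,671.6997
  Σ                  1,244.1033     4,313.2444
P = 1,244.1033; Macaulay duration = 4,313.2444 / 1,244.1033 = 3.46695 years.
Modified duration = D_Mac / (1 + y) = 3.46695 / 1.051 = 3.29872 years.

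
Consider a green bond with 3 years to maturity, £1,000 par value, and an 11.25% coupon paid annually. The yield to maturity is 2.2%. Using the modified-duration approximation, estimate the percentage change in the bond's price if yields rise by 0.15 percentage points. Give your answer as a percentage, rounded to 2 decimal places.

-0.40%

Periodic yield y = 0.022. Modified duration first:
  t   CF        PV=CF/(1+0.022)^t    t·PV
  1       112.50       110.0783       110.0783
  2       112.50       107.7087       215.4174
  3     1,112.50     1,042.1910     3,126.5731
  Σ                  1,259.9780     3,452.0688
P = 1,259.9780; D_Mac = 2.73978 yrs; D_mod = 2.73978/(1+0.022) = 2.68081 yrs.
ΔP/P ≈ -D_mod · Δy = -2.68081 × (+0.0015) = -0.004021 = -0.4021%.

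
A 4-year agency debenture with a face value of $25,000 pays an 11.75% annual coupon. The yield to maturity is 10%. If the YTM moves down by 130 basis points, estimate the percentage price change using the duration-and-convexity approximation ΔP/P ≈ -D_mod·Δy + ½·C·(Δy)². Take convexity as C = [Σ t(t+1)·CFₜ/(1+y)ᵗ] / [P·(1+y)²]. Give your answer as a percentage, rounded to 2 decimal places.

With y = 0.1:
  t   CF        PV=CF/(1+0.1)^t    t·PV        t(t+1)·PV
  1     2,937.50     2,670.4545     2,670.4545       5,340.9091
  2     2,937.50     2,427.6860     4,855.3719      14,566.1157
  3     2,937.50     2,206.9872     6,620.9617      26,483.8467
  4    27,937.50    19,081.6884    76,326.7536     381,633.7682
  Σ                 26,386.8161    90,473.5418     428,024.6397
P = 26,386.8161; D_Mac = 3.42874 yrs; D_mod = 3.11704 yrs; C = 13.40591.
Duration effect: -3.11704 × (-0.013) = +0.040521
Convexity effect: 0.5 × 13.40591 × (-0.013)² = +0.0011328
ΔP/P ≈ +0.040521 + 0.0011328 = +0.041654 = +4.1654%.

+4.17%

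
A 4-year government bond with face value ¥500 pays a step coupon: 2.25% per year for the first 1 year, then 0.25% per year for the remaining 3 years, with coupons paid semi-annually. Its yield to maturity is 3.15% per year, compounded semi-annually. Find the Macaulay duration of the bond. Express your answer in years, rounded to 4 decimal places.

3.9120 years

Periodic yield y = 0.01575. Discount each cash flow and weight by its period:
  t   CF        PV=CF/(1+0.01575)^t    t·PV
  1        5.625         5.5378         5.5378
  2        5.625         5.4519        10.9038
  3        0.625         0.5964         1.7891
  4        0.625         0.5871         2.3485
  5        0.625         0.5780         2.8901
  6        0.625         0.5691         3.4144
  7        0.625         0.5602         3.9217
  8      500.625       441.7920     3,534.3363
  Σ                    455.6726     3,565.1417
Price P = Σ PV = 455.6726.
Macaulay duration = Σ(t·PV) / P = 3,565.1417 / 455.6726 = 7.82391 half-year periods.
In years: 7.82391 / 2 = 3.91196 years.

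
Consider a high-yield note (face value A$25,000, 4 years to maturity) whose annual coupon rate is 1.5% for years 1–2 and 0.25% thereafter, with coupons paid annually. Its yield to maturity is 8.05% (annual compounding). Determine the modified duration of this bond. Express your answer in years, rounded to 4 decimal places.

3.6180 years

Periodic yield y = 0.0805. First find Macaulay duration:
  t   CF        PV=CF/(1+0.0805)^t    t·PV
  1       375.00       347.0615       347.0615
  2       375.00       321.2046       642.4092
  3        62.50        49.5457       148.6370
  4    25,062.50    18,387.6109    73,550.4436
  Σ                 19,105.4227    74,688.5513
P = 19,105.4227; Macaulay duration = 74,688.5513 / 19,105.4227 = 3.90929 years.
Modified duration = D_Mac / (1 + y) = 3.90929 / 1.0805 = 3.61803 years.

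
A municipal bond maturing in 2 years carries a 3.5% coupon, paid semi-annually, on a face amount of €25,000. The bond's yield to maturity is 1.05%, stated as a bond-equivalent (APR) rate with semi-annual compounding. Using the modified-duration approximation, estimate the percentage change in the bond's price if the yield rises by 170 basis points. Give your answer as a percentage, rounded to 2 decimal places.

Periodic yield y = 0.00525. Modified duration first:
  t   CF        PV=CF/(1+0.00525)^t    t·PV
  1       437.50       435.2151       435.2151
  2       437.50       432.9422       865.8843
  3       437.50       430.6811     1,292.0433
  4    25,437.50    24,910.2508    99,641.0031
  Σ                 26,209.0892   102,234.1458
P = 26,209.0892; D_Mac = 3.90071 half-year periods = 1.95036 yrs; D_mod = 1.95036/(1+0.00525) = 1.94017 yrs.
ΔP/P ≈ -D_mod · Δy = -1.94017 × (+0.017) = -0.032983 = -3.2983%.

-3.30%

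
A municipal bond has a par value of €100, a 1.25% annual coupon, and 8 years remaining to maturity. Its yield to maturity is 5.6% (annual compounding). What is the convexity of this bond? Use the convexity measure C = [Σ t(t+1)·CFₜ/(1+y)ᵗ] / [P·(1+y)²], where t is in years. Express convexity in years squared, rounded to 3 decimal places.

With y = 0.056:
  t   CF        PV=CF/(1+0.056)^t    t·PV        t(t+1)·PV
  1         1.25         1.1837         1.1837           2.3674
  2         1.25         1.1209         2.2419           6.7256
  3         1.25         1.0615         3.1845          12.7379
  4         1.25         1.0052         4.0208          20.1041
  5         1.25         0.9519         4.7595          28.5569
  6         1.25         0.9014         5.4085          37.8596
  7         1.25         0.8536         5.9753          47.8025
  8       101.25        65.4762       523.8099       4,714.2888
  Σ                     72.5545       550.5841       4,870.4429
P = 72.5545.
Convexity = Σ t(t+1)·PV / [P·(1+y)²] = 4,870.4429 / (72.5545 × 1.115136) = 60.19718.

60.197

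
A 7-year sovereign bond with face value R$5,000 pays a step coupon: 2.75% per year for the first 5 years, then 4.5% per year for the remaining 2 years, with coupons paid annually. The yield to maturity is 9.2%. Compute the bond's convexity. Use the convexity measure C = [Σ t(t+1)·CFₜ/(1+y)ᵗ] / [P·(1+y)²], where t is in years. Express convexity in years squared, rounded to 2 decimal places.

40.98

With y = 0.092:
  t   CF        PV=CF/(1+0.092)^t    t·PV        t(t+1)·PV
  1       137.50       125.9158       125.9158         251.8315
  2       137.50       115.3075       230.6149         691.8448
  3       137.50       105.5929       316.7787       1,267.1150
  4       137.50        96.6968       386.7872       1,933.9362
  5       137.50        88.5502       442.7510       2,656.5058
  6       225.00       132.6926       796.1556       5,573.0890
  7     5,225.00     2,821.8104    19,752.6726     158,021.3811
  Σ                  3,486.5661    22,051.6758     170,395.7033
P = 3,486.5661.
Convexity = Σ t(t+1)·PV / [P·(1+y)²] = 170,395.7033 / (3,486.5661 × 1.192464) = 40.98411.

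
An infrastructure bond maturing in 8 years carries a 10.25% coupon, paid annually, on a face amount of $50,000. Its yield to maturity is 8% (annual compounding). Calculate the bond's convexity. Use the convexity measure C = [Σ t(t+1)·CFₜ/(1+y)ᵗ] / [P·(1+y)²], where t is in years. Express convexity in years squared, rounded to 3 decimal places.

With y = 0.08:
  t   CF        PV=CF/(1+0.08)^t    t·PV        t(t+1)·PV
  1     5,125.00     4,745.3704     4,745.3704       9,490.7407
  2     5,125.00     4,393.8615     8,787.7229      26,363.1687
  3     5,125.00     4,068.3902    12,205.1707      48,820.6828
  4     5,125.00     3,767.0280    15,068.1120      75,340.5599
  5     5,125.00     3,487.9889    17,439.9444     104,639.6665
  6     5,125.00     3,229.6193    19,377.7160     135,644.0122
  7     5,125.00     2,990.3883    20,932.7179     167,461.7434
  8    55,125.00    29,782.3223   238,258.5781   2,144,327.2026
  Σ                 56,464.9688   336,815.3324   2,712,087.7770
P = 56,464.9688.
Convexity = Σ t(t+1)·PV / [P·(1+y)²] = 2,712,087.7770 / (56,464.9688 × 1.166400) = 41.17913.

41.179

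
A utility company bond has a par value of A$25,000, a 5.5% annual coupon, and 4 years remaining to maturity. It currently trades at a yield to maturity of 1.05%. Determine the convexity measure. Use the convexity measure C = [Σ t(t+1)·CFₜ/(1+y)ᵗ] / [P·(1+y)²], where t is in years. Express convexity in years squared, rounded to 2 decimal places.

17.78

With y = 0.0105:
  t   CF        PV=CF/(1+0.0105)^t    t·PV        t(t+1)·PV
  1     1,375.00     1,360.7125     1,360.7125       2,721.4250
  2     1,375.00     1,346.5735     2,693.1470       8,079.4410
  3     1,375.00     1,332.5814     3,997.7442      15,990.9767
  4    26,375.00    25,295.7288   101,182.9153     505,914.5765
  Σ                 29,335.5962   109,234.5190     532,706.4192
P = 29,335.5962.
Convexity = Σ t(t+1)·PV / [P·(1+y)²] = 532,706.4192 / (29,335.5962 × 1.021110) = 17.78363.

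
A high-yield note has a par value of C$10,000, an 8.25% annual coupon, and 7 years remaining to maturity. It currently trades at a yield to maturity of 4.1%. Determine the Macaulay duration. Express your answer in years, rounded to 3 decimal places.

Periodic yield y = 0.041. Discount each cash flow and weight by its year:
  t   CF        PV=CF/(1+0.041)^t    t·PV
  1       825.00       792.5072       792.5072
  2       825.00       761.2941     1,522.5883
  3       825.00       731.3104     2,193.9313
  4       825.00       702.5076     2,810.0304
  5       825.00       674.8392     3,374.1960
  6       825.00       648.2605     3,889.5631
  7    10,825.00     8,170.9546    57,196.6823
  Σ                 12,481.6737    71,779.4986
Price P = Σ PV = 12,481.6737.
Macaulay duration = Σ(t·PV) / P = 71,779.4986 / 12,481.6737 = 5.75079 years.

5.751 years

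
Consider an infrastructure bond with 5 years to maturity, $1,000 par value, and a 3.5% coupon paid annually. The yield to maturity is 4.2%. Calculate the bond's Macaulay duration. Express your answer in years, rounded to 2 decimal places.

Periodic yield y = 0.042. Discount each cash flow and weight by its year:
  t   CF        PV=CF/(1+0.042)^t    t·PV
  1        35.00        33.5893        33.5893
  2        35.00        32.2354        64.4707
  3        35.00        30.9361        92.8082
  4        35.00        29.6891       118.7564
  5     1,035.00       842.5618     4,212.8089
  Σ                    969.0116     4,522.4335
Price P = Σ PV = 969.0116.
Macaulay duration = Σ(t·PV) / P = 4,522.4335 / 969.0116 = 4.66706 years.

4.67 years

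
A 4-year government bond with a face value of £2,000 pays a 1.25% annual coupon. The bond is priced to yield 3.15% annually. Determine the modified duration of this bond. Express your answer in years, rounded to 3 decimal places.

3.804 years

Periodic yield y = 0.0315. First find Macaulay duration:
  t   CF        PV=CF/(1+0.0315)^t    t·PV
  1        25.00        24.2365        24.2365
  2        25.00        23.4964        46.9928
  3        25.00        22.7789        68.3366
  4     2,025.00     1,788.7436     7,154.9745
  Σ                  1,859.2555     7,294.5405
P = 1,859.2555; Macaulay duration = 7,294.5405 / 1,859.2555 = 3.92337 years.
Modified duration = D_Mac / (1 + y) = 3.92337 / 1.0315 = 3.80355 years.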